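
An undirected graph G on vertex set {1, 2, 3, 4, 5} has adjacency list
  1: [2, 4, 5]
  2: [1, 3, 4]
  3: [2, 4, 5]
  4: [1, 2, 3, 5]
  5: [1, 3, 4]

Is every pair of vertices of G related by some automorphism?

Vertex 4 is the only vertex of degree 4, so every automorphism fixes it; G is not vertex-transitive.

No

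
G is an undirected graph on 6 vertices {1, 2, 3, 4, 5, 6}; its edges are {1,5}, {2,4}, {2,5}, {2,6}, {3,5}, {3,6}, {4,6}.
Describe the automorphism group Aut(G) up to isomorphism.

The degree sequence is [1, 3, 2, 2, 3, 3]. Checking the degree-preserving permutations of the vertex set shows that none except the identity preserves every edge, so Aut(G) is trivial.

{e}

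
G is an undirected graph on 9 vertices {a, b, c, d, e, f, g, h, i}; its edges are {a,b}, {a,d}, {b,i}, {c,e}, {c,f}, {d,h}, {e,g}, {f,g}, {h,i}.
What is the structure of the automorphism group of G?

G has two connected components, {a, b, d, h, i} and {c, e, f, g}; each is 2-regular, so G = C_5 ⊔ C_4. No automorphism exchanges components of different sizes, hence Aut(G) is the direct product D_5 × D_4, order 80.

D_5 × D_4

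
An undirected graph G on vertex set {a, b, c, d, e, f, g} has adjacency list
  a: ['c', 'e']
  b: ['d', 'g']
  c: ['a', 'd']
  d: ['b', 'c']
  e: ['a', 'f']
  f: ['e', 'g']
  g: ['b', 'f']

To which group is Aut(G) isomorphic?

Every vertex has degree 2 and the graph is connected, so G is the 7-cycle C_7. The automorphisms of the 7-cycle are exactly the symmetries of a regular 7-gon: the dihedral group D_7, |D_7| = 14.

D_7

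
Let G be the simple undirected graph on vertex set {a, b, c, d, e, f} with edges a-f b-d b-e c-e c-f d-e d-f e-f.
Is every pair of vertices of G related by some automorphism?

Vertex a is the only vertex of degree 1, so every automorphism fixes it; G is not vertex-transitive.

No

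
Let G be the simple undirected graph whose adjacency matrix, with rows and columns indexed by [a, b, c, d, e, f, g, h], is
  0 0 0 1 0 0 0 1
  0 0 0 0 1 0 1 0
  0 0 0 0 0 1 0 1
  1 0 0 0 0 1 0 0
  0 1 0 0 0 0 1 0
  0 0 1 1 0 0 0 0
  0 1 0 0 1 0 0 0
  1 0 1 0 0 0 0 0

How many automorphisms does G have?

G has two connected components, {a, c, d, f, h} and {b, e, g}; each is 2-regular, so G = C_5 ⊔ C_3. No automorphism exchanges components of different sizes, hence Aut(G) is the direct product D_3 × D_5, order 60.

60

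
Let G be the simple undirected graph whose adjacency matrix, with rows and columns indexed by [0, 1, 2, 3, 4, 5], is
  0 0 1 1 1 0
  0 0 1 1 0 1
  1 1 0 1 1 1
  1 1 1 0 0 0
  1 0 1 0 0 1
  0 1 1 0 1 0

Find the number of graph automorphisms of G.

10

Vertex 2 is the unique vertex of degree 5; the remaining 5 vertices each have degree 3 and induce a cycle, so G is the wheel on 6 vertices with hub 2. With the hub fixed, the remaining symmetry is that of the rim cycle C_5, giving the dihedral group D_5.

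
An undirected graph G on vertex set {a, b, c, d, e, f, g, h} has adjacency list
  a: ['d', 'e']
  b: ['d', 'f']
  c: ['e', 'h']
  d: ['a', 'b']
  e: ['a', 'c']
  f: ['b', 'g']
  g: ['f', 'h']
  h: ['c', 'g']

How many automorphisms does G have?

Every vertex has degree 2 and the graph is connected, so G is the 8-cycle C_8. C_8 has 8 rotations and 8 reflections, so Aut(C_8) ≅ D_8 of order 16.

16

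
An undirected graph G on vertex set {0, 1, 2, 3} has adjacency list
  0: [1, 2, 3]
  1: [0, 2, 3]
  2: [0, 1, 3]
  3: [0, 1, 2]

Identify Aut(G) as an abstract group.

Every vertex has degree 3, so G is the complete graph K_4. Every bijection on the vertex set is an automorphism of K_4; hence Aut(K_4) ≅ S_4, order 24.

the symmetric group on 4 letters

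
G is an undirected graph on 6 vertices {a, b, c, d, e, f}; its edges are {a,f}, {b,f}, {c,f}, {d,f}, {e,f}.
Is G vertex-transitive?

Vertex f is the only vertex of degree 5, so every automorphism fixes it; G is not vertex-transitive.

No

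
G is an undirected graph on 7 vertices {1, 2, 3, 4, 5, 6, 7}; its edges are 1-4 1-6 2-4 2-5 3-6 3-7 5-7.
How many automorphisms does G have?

Every vertex has degree 2 and the graph is connected, so G is the 7-cycle C_7. The automorphisms of the 7-cycle are exactly the symmetries of a regular 7-gon: the dihedral group D_7, |D_7| = 14.

14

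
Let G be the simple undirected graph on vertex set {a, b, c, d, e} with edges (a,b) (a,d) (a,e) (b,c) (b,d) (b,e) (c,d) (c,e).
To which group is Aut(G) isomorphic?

the dihedral group of order 8

Vertex b is the unique vertex of degree 4; the remaining 4 vertices each have degree 3 and induce a cycle, so G is the wheel on 5 vertices with hub b. With the hub fixed, the remaining symmetry is that of the rim cycle C_4, giving the dihedral group D_4.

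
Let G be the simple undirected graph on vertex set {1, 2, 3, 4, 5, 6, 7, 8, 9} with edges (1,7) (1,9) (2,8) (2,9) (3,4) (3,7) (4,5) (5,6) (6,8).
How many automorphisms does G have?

18

G is 2-regular and connected on 9 vertices, i.e. the cycle C_9. C_9 has 9 rotations and 9 reflections, so Aut(C_9) ≅ D_9 of order 18.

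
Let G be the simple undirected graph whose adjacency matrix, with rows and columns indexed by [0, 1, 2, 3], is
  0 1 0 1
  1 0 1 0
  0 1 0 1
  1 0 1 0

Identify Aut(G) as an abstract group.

G is 2-regular and bipartite on 2^2 = 4 vertices with girth 4; it is the hypercube graph Q_2. Aut(Q_2) consists of the signed permutations of the 2 coordinate axes: 2! permutations times 2^2 sign flips, so |Aut| = 2^2·2! = 8.

the dihedral group of order 8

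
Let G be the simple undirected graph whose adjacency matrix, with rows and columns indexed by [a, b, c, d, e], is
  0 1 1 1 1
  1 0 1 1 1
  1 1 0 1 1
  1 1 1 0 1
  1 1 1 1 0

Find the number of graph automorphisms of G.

Every vertex has degree 4, so G is the complete graph K_5. Every bijection on the vertex set is an automorphism of K_5; hence Aut(K_5) ≅ S_5, order 120.

120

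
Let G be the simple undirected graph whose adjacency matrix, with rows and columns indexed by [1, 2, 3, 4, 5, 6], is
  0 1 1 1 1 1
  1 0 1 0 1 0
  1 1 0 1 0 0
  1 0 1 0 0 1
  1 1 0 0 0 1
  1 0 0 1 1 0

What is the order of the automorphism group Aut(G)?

Vertex 1 is the unique vertex of degree 5; the remaining 5 vertices each have degree 3 and induce a cycle, so G is the wheel on 6 vertices with hub 1. With the hub fixed, the remaining symmetry is that of the rim cycle C_5, giving the dihedral group D_5.

10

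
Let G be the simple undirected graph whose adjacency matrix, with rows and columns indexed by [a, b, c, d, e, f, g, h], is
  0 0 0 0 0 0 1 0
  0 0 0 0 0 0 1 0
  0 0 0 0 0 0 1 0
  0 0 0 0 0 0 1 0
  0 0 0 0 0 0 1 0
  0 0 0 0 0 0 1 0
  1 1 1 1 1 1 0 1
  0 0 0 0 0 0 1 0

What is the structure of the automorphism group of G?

Vertex g has degree 7 and every other vertex has degree 1, so G is the star K_{1,7} with centre g. Any automorphism fixes the centre and permutes the 7 leaves freely, so Aut(G) ≅ S_7 of order 7! = 5040.

S_7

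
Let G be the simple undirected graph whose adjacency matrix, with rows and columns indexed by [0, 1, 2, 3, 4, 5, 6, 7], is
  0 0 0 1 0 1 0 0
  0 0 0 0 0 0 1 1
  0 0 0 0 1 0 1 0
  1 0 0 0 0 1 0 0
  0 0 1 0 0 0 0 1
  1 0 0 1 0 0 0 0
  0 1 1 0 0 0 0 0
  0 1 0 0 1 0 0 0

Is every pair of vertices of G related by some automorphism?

G has two connected components, {1, 2, 4, 6, 7} and {0, 3, 5}; each is 2-regular, so G = C_5 ⊔ C_3. The orbit of 0 under Aut(G) is {0, 3, 5}, which does not contain 1, so G is not vertex-transitive.

No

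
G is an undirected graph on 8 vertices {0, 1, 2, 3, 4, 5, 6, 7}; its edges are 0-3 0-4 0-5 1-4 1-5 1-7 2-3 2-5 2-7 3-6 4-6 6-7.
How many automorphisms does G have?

48

G is 3-regular and bipartite on 2^3 = 8 vertices with girth 4; it is the hypercube graph Q_3. The symmetry group of the 3-cube is the hyperoctahedral group B_3 = Z_2 ≀ S_3, of order 2^3·3! = 48.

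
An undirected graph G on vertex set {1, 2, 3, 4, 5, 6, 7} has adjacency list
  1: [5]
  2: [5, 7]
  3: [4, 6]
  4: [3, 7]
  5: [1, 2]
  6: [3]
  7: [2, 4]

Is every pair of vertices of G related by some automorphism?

No

Automorphisms preserve degree, but G has vertices of degree 1 and vertices of degree 2; no automorphism maps one to the other, so G is not vertex-transitive.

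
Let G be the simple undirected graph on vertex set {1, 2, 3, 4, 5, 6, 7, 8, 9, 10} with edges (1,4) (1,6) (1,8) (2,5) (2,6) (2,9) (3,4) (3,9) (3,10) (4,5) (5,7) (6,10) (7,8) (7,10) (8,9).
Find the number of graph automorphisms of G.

G is 3-regular on 10 vertices with no triangles and no 4-cycles (girth 5): this is the Petersen graph. Viewing the Petersen graph as the Kneser graph K(5,2) — vertices are 2-subsets of {1,…,5}, edges join disjoint pairs — its automorphisms are exactly the permutations of the 5-element set, so Aut ≅ S_5 of order 120.

120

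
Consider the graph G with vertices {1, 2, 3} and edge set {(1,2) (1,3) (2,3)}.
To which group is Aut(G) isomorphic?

All 3 vertices are pairwise adjacent: G = K_3. Any permutation of the 3 vertices preserves K_3, so Aut(K_3) = S_3 of order 3! = 6.

the symmetric group on 3 letters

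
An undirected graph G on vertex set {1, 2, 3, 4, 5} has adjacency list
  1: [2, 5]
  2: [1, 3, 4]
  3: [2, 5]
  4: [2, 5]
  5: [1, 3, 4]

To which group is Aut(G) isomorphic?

The vertices split by degree into {2, 5} (degree 3) and {1, 3, 4} (degree 2); every edge runs between the two parts, so G is the complete bipartite graph K_{2,3}. Automorphisms preserve the bipartition setwise (since the parts differ in size) and act as S_3 × S_2 within it; |Aut| = 12.

S_3 × S_2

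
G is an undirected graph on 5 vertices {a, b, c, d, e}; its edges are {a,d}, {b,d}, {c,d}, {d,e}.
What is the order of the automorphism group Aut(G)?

24

Vertex d has degree 4 and every other vertex has degree 1, so G is the star K_{1,4} with centre d. The 4 leaves are pairwise interchangeable while the centre is fixed, giving Aut(G) = S_4.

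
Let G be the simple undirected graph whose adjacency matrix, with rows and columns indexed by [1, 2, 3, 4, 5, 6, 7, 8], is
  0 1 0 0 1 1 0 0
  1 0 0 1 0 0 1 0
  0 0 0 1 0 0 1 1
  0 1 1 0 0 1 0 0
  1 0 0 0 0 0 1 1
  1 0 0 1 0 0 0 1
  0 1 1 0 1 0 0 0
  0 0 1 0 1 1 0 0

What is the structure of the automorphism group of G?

the hyperoctahedral group B_3

G is 3-regular and bipartite on 2^3 = 8 vertices with girth 4; it is the hypercube graph Q_3. The symmetry group of the 3-cube is the hyperoctahedral group B_3 = Z_2 ≀ S_3, of order 2^3·3! = 48.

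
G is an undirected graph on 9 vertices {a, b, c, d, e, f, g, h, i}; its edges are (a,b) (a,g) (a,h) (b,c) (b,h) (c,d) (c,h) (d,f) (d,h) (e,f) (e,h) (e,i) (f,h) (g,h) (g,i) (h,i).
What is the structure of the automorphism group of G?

Vertex h is the unique vertex of degree 8; the remaining 8 vertices each have degree 3 and induce a cycle, so G is the wheel on 9 vertices with hub h. With the hub fixed, the remaining symmetry is that of the rim cycle C_8, giving the dihedral group D_8.

the dihedral group of order 16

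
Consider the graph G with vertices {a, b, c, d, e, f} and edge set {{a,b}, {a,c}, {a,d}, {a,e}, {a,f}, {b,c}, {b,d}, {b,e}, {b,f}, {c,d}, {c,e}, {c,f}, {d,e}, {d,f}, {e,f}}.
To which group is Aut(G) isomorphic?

the symmetric group on 6 letters

Every vertex has degree 5, so G is the complete graph K_6. Every bijection on the vertex set is an automorphism of K_6; hence Aut(K_6) ≅ S_6, order 720.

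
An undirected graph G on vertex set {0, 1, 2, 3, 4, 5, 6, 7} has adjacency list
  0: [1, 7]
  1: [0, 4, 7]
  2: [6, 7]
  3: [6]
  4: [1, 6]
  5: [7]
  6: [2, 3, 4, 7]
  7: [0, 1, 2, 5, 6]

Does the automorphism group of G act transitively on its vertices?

Vertex 1 is the only vertex of degree 3, so every automorphism fixes it; G is not vertex-transitive.

No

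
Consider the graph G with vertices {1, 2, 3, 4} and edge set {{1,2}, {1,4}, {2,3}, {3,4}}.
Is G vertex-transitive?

G is 2-regular and bipartite on 2^2 = 4 vertices with girth 4; it is the hypercube graph Q_2. Aut(Q_2) consists of the signed permutations of the 2 coordinate axes: 2! permutations times 2^2 sign flips, so |Aut| = 2^2·2! = 8. Under this action every vertex can be carried to every other, so G is vertex-transitive.

Yes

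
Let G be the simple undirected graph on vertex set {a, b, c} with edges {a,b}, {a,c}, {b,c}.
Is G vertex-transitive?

All 3 vertices are pairwise adjacent: G = K_3. Any permutation of the 3 vertices preserves K_3, so Aut(K_3) = S_3 of order 3! = 6. This group acts transitively on the 3 vertices.

Yes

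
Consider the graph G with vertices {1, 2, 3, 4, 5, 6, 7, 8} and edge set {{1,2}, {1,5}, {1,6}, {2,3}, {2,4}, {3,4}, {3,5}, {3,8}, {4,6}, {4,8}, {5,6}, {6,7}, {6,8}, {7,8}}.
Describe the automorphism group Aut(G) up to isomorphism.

Degrees alone do not determine every vertex (e.g. 1 and 2 both have degree 3), but their neighbour-degree multisets differ: N(1) has degrees [3, 3, 5] while N(2) has degrees [3, 4, 4]. Repeating this refinement separates all vertices, so the only automorphism is the identity.

{e}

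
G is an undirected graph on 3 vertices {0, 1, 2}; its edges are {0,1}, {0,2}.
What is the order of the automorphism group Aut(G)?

The degree sequence is [2, 1, 1]; the two degree-1 vertices 1 and 2 are the ends of a path, so G = P_3. The only nontrivial automorphism of a path is the end-to-end reflection, so Aut(G) ≅ Z_2.

2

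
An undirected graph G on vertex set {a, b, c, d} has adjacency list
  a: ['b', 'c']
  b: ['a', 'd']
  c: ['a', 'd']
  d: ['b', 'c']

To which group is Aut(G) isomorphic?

S_2 ≀ Z_2

G is 2-regular and bipartite with parts {a, d} and {b, c} (each part is independent and every cross-pair is an edge), so G = K_{2,2}. Each part can be permuted independently (S_2 × S_2) and the two equal-size parts can also be swapped, giving (S_2 × S_2) ⋊ Z_2 of order 2·(2!)² = 8.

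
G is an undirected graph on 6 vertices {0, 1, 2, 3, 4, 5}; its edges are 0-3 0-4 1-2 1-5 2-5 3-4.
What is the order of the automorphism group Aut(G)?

G has two connected components, {0, 3, 4} and {1, 2, 5}; each is 2-regular, so G = C_3 ⊔ C_3. With two isomorphic components, Aut(G) = Aut(C_3) ≀ S_2 = (D_3 × D_3) ⋊ Z_2: permute each cycle by D_3, then optionally swap the two cycles. Order 2·(2·3)² = 72.

72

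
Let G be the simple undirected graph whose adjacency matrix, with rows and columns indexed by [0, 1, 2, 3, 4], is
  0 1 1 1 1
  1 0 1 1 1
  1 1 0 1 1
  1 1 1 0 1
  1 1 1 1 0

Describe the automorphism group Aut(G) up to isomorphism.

Every vertex has degree 4, so G is the complete graph K_5. Every bijection on the vertex set is an automorphism of K_5; hence Aut(K_5) ≅ S_5, order 120.

S_5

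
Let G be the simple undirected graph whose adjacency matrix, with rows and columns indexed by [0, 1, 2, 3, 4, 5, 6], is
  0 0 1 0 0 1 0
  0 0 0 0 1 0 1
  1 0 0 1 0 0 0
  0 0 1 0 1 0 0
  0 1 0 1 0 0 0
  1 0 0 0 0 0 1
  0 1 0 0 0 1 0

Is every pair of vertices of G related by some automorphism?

Every vertex has degree 2 and the graph is connected, so G is the 7-cycle C_7. The automorphisms of the 7-cycle are exactly the symmetries of a regular 7-gon: the dihedral group D_7, |D_7| = 14. Under this action every vertex can be carried to every other, so G is vertex-transitive.

Yes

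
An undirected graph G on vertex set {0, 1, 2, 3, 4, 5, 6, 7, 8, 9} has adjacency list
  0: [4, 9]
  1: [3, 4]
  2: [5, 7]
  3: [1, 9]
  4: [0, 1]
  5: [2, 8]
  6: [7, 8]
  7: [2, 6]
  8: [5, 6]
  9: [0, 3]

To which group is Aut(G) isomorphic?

(D_5 × D_5) ⋊ Z_2

G has two connected components, {2, 5, 6, 7, 8} and {0, 1, 3, 4, 9}; each is 2-regular, so G = C_5 ⊔ C_5. Aut of a disjoint union of two copies of C_5 is the wreath product D_5 ≀ Z_2, of order 2·10² = 200.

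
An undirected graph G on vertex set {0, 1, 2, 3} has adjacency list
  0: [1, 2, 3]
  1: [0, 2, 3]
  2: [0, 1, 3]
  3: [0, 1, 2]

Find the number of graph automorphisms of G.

24

All 4 vertices are pairwise adjacent: G = K_4. Every bijection on the vertex set is an automorphism of K_4; hence Aut(K_4) ≅ S_4, order 24.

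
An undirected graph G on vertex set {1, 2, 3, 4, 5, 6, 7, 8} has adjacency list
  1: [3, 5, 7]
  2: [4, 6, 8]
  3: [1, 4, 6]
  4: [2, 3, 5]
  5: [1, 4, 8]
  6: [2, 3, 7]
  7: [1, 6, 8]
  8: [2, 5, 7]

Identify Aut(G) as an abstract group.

G is 3-regular and bipartite on 2^3 = 8 vertices with girth 4; it is the hypercube graph Q_3. The symmetry group of the 3-cube is the hyperoctahedral group B_3 = Z_2 ≀ S_3, of order 2^3·3! = 48.

the hyperoctahedral group B_3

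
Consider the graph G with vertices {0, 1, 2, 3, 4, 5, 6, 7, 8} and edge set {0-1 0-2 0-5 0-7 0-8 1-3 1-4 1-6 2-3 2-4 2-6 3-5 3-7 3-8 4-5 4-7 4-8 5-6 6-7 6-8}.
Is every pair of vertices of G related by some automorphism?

Automorphisms preserve degree, but G has vertices of degree 4 and vertices of degree 5; no automorphism maps one to the other, so G is not vertex-transitive.

No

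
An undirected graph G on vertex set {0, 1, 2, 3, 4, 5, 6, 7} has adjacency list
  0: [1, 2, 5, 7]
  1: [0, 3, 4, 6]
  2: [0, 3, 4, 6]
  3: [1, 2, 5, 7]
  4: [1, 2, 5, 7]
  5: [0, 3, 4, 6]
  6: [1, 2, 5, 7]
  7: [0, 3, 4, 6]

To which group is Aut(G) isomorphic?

S_4 ≀ Z_2

G is 4-regular and bipartite with parts {0, 3, 4, 6} and {1, 2, 5, 7} (each part is independent and every cross-pair is an edge), so G = K_{4,4}. Aut(K_{4,4}) is the wreath product S_4 ≀ Z_2: permute within each part, then optionally swap the parts; |Aut| = 2·(4!)² = 1152.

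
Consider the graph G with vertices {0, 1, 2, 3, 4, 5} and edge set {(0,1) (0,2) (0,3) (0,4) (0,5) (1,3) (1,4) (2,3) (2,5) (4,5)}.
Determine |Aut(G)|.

Vertex 0 is the unique vertex of degree 5; the remaining 5 vertices each have degree 3 and induce a cycle, so G is the wheel on 6 vertices with hub 0. Every automorphism fixes the hub and acts on the rim 5-cycle, so Aut(G) ≅ Aut(C_5) = D_5 of order 10.

10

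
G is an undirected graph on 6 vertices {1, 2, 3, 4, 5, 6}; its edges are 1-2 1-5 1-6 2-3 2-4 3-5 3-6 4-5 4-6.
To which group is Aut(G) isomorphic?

S_3 ≀ Z_2

G is 3-regular and bipartite with parts {2, 5, 6} and {1, 3, 4} (each part is independent and every cross-pair is an edge), so G = K_{3,3}. Aut(K_{3,3}) is the wreath product S_3 ≀ Z_2: permute within each part, then optionally swap the parts; |Aut| = 2·(3!)² = 72.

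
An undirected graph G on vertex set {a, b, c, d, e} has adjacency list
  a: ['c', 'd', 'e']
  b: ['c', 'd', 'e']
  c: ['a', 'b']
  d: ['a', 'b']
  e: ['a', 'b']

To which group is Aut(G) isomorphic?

The vertices split by degree into {a, b} (degree 3) and {c, d, e} (degree 2); every edge runs between the two parts, so G is the complete bipartite graph K_{2,3}. Automorphisms preserve the bipartition setwise (since the parts differ in size) and act as S_3 × S_2 within it; |Aut| = 12.

S_3 × S_2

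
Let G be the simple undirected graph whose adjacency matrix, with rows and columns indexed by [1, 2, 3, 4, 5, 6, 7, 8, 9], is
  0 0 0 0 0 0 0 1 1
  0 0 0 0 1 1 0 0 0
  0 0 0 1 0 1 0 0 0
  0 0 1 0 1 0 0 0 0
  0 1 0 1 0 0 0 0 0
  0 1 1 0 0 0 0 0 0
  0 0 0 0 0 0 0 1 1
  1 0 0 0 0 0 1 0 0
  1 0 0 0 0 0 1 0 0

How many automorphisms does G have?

G has two connected components, {2, 3, 4, 5, 6} and {1, 7, 8, 9}; each is 2-regular, so G = C_5 ⊔ C_4. No automorphism exchanges components of different sizes, hence Aut(G) is the direct product D_4 × D_5, order 80.

80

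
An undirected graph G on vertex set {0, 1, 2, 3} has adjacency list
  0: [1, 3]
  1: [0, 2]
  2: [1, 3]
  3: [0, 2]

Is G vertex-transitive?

Yes

G is 2-regular and bipartite on 2^2 = 4 vertices with girth 4; it is the hypercube graph Q_2. Aut(Q_2) consists of the signed permutations of the 2 coordinate axes: 2! permutations times 2^2 sign flips, so |Aut| = 2^2·2! = 8. Under this action every vertex can be carried to every other, so G is vertex-transitive.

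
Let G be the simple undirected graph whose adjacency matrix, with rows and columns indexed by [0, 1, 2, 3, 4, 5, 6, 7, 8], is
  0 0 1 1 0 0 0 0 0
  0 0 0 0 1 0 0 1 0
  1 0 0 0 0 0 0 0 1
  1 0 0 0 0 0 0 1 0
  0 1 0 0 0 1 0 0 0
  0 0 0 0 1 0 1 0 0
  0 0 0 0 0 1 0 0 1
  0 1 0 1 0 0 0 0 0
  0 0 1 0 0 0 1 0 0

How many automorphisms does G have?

18

Every vertex has degree 2 and the graph is connected, so G is the 9-cycle C_9. C_9 has 9 rotations and 9 reflections, so Aut(C_9) ≅ D_9 of order 18.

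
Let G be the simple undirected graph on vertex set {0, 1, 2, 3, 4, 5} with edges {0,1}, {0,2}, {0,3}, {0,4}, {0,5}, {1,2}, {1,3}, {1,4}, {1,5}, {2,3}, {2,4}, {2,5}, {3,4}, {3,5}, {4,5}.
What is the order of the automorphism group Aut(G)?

Every vertex has degree 5, so G is the complete graph K_6. Any permutation of the 6 vertices preserves K_6, so Aut(K_6) = S_6 of order 6! = 720.

720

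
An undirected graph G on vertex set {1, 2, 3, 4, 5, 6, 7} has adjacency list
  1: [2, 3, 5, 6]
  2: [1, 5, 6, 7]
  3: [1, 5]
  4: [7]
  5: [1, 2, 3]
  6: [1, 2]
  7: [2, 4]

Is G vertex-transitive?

No

Vertex 4 is the only vertex of degree 1, so every automorphism fixes it; G is not vertex-transitive.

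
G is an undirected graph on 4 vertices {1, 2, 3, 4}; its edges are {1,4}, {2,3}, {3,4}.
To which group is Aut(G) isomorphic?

the cyclic group of order 2

The degree sequence is [1, 1, 2, 2]; the two degree-1 vertices 1 and 2 are the ends of a path, so G = P_4. A path has exactly one nontrivial symmetry — reversal — giving Aut(G) of order 2.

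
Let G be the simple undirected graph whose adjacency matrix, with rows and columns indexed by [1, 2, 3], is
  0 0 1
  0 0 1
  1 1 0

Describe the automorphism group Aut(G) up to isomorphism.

C_2

The degree sequence is [1, 1, 2]; the two degree-1 vertices 1 and 2 are the ends of a path, so G = P_3. A path has exactly one nontrivial symmetry — reversal — giving Aut(G) of order 2.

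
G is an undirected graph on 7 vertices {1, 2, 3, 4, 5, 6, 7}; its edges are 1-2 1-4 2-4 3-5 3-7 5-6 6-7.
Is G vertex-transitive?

No

G has two connected components, {3, 5, 6, 7} and {1, 2, 4}; each is 2-regular, so G = C_4 ⊔ C_3. The orbit of 1 under Aut(G) is {1, 2, 4}, which does not contain 3, so G is not vertex-transitive.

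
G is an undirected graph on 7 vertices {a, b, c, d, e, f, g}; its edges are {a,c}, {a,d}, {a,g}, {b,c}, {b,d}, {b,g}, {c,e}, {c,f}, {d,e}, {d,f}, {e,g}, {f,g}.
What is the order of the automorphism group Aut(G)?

144

The vertices split by degree into {c, d, g} (degree 4) and {a, b, e, f} (degree 3); every edge runs between the two parts, so G is the complete bipartite graph K_{3,4}. Automorphisms preserve the bipartition setwise (since the parts differ in size) and act as S_4 × S_3 within it; |Aut| = 144.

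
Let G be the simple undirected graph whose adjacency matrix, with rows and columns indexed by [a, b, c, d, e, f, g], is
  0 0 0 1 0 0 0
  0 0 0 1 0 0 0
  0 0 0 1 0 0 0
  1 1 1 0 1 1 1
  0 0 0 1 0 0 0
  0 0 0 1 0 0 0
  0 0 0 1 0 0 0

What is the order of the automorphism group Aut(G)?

720

Vertex d has degree 6 and every other vertex has degree 1, so G is the star K_{1,6} with centre d. Any automorphism fixes the centre and permutes the 6 leaves freely, so Aut(G) ≅ S_6 of order 6! = 720.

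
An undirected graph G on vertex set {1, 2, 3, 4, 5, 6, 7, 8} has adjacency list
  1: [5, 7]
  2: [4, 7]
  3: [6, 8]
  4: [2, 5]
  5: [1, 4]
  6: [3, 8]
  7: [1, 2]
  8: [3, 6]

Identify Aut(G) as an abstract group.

G has two connected components, {1, 2, 4, 5, 7} and {3, 6, 8}; each is 2-regular, so G = C_5 ⊔ C_3. No automorphism exchanges components of different sizes, hence Aut(G) is the direct product D_3 × D_5, order 60.

D_3 × D_5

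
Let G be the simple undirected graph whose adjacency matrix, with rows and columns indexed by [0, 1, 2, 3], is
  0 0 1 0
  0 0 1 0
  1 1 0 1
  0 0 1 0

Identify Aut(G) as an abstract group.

Vertex 2 has degree 3 and every other vertex has degree 1, so G is the star K_{1,3} with centre 2. The 3 leaves are pairwise interchangeable while the centre is fixed, giving Aut(G) = S_3.

S_3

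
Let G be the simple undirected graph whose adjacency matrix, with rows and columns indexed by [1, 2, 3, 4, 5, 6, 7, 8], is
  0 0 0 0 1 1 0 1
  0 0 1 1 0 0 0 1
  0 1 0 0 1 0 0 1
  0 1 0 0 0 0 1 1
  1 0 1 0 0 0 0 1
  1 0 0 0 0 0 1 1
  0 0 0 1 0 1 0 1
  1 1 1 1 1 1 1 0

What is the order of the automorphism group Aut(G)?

Vertex 8 is the unique vertex of degree 7; the remaining 7 vertices each have degree 3 and induce a cycle, so G is the wheel on 8 vertices with hub 8. Every automorphism fixes the hub and acts on the rim 7-cycle, so Aut(G) ≅ Aut(C_7) = D_7 of order 14.

14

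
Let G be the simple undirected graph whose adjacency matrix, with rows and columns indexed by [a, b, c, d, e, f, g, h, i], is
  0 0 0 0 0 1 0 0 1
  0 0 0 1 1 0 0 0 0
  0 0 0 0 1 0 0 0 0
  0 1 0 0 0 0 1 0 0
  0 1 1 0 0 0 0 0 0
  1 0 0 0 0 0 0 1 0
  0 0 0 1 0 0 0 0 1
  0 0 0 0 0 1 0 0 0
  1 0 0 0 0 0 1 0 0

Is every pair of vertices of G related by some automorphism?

No

Automorphisms preserve degree, but G has vertices of degree 1 and vertices of degree 2; no automorphism maps one to the other, so G is not vertex-transitive.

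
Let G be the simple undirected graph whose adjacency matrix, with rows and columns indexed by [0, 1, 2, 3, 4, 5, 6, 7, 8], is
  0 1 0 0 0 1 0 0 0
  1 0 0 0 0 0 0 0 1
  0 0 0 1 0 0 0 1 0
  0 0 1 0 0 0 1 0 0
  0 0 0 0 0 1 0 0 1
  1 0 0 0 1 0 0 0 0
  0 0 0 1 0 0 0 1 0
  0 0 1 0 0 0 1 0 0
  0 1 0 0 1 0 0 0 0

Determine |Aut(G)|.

80

G has two connected components, {0, 1, 4, 5, 8} and {2, 3, 6, 7}; each is 2-regular, so G = C_5 ⊔ C_4. The components are non-isomorphic (different sizes), so Aut(G) = Aut(C_5) × Aut(C_4) = D_5 × D_4 of order 10·8 = 80.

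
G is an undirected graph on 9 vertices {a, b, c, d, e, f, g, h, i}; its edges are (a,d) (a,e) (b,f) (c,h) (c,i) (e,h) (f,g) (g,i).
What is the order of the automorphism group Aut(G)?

The degree sequence is [2, 1, 2, 1, 2, 2, 2, 2, 2]; the two degree-1 vertices b and d are the ends of a path, so G = P_9. A path has exactly one nontrivial symmetry — reversal — giving Aut(G) of order 2.

2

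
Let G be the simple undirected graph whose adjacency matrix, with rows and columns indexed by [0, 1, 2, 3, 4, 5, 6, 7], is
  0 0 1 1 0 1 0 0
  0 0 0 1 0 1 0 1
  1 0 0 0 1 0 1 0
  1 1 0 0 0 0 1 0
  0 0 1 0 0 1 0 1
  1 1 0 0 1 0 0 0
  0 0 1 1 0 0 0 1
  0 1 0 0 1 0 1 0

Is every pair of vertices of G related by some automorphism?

Yes

G is 3-regular and bipartite on 2^3 = 8 vertices with girth 4; it is the hypercube graph Q_3. Aut(Q_3) consists of the signed permutations of the 3 coordinate axes: 3! permutations times 2^3 sign flips, so |Aut| = 2^3·3! = 48. Under this action every vertex can be carried to every other, so G is vertex-transitive.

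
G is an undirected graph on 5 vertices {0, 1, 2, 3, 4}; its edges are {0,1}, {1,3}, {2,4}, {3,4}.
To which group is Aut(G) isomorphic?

The degree sequence is [1, 2, 1, 2, 2]; the two degree-1 vertices 0 and 2 are the ends of a path, so G = P_5. The only nontrivial automorphism of a path is the end-to-end reflection, so Aut(G) ≅ Z_2.

Z_2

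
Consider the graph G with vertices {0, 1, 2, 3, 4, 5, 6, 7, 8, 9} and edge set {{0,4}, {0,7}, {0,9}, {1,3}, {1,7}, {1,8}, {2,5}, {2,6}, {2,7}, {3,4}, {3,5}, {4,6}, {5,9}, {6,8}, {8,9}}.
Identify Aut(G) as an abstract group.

S_5

G is 3-regular on 10 vertices with no triangles and no 4-cycles (girth 5): this is the Petersen graph. It is a classical fact that the Petersen graph has automorphism group S_5 (order 120), arising from its description as the Kneser graph K(5,2).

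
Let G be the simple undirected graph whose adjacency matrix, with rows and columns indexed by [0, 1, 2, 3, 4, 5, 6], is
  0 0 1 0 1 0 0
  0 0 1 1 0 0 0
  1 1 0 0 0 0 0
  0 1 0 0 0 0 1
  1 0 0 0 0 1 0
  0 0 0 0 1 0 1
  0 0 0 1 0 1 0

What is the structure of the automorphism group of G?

G is 2-regular and connected on 7 vertices, i.e. the cycle C_7. C_7 has 7 rotations and 7 reflections, so Aut(C_7) ≅ D_7 of order 14.

D_7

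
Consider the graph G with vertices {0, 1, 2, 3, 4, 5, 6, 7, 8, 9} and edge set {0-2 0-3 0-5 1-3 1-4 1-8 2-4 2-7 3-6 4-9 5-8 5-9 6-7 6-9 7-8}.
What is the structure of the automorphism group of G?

S_5

G is 3-regular on 10 vertices with no triangles and no 4-cycles (girth 5): this is the Petersen graph. It is a classical fact that the Petersen graph has automorphism group S_5 (order 120), arising from its description as the Kneser graph K(5,2).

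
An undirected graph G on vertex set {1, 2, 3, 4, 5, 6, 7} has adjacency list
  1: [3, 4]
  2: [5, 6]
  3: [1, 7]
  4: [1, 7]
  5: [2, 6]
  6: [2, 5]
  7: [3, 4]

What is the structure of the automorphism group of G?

G has two connected components, {1, 3, 4, 7} and {2, 5, 6}; each is 2-regular, so G = C_4 ⊔ C_3. No automorphism exchanges components of different sizes, hence Aut(G) is the direct product D_4 × D_3, order 48.

D_4 × D_3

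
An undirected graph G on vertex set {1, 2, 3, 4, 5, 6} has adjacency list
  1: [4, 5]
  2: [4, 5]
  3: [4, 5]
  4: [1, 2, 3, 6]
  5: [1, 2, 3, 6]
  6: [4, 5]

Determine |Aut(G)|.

The vertices split by degree into {4, 5} (degree 4) and {1, 2, 3, 6} (degree 2); every edge runs between the two parts, so G is the complete bipartite graph K_{2,4}. The parts have unequal sizes, so no automorphism swaps them; each part is permuted independently, giving S_2 × S_4 of order 2!·4! = 48.

48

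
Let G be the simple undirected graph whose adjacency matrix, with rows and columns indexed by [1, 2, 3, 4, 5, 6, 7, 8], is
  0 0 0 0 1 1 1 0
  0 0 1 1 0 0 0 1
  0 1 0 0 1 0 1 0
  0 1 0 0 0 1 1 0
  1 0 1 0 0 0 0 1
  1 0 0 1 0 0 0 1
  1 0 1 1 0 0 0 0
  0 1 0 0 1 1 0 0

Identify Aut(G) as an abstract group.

G is 3-regular and bipartite on 2^3 = 8 vertices with girth 4; it is the hypercube graph Q_3. Aut(Q_3) consists of the signed permutations of the 3 coordinate axes: 3! permutations times 2^3 sign flips, so |Aut| = 2^3·3! = 48.

the hyperoctahedral group B_3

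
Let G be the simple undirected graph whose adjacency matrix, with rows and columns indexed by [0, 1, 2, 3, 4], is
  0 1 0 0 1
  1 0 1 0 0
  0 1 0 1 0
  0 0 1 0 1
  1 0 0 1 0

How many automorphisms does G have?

G is 2-regular and connected on 5 vertices, i.e. the cycle C_5. The automorphisms of the 5-cycle are exactly the symmetries of a regular 5-gon: the dihedral group D_5, |D_5| = 10.

10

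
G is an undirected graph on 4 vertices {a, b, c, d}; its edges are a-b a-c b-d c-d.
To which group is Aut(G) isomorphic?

D_4

Every vertex has degree 2 and the graph is connected, so G is the 4-cycle C_4. C_4 has 4 rotations and 4 reflections, so Aut(C_4) ≅ D_4 of order 8.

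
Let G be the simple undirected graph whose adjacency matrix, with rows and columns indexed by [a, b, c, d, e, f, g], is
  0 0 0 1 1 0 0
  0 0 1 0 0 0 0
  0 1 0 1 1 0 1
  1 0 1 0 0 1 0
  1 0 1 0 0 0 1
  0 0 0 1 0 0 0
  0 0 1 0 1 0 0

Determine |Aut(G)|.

Degrees alone do not determine every vertex (e.g. a and g both have degree 2), but their neighbour-degree multisets differ: N(a) has degrees [3, 3] while N(g) has degrees [3, 4]. Repeating this refinement separates all vertices, so the only automorphism is the identity.

1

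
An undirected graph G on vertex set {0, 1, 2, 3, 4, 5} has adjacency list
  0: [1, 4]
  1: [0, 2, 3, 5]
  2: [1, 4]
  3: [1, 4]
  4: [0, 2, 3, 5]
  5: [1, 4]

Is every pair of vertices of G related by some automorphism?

Automorphisms preserve degree, but G has vertices of degree 2 and vertices of degree 4; no automorphism maps one to the other, so G is not vertex-transitive.

No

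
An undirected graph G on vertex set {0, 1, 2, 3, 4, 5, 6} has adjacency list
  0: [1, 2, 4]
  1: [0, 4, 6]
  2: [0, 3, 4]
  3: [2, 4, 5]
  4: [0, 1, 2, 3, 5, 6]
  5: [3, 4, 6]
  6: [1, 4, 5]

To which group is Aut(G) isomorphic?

Vertex 4 is the unique vertex of degree 6; the remaining 6 vertices each have degree 3 and induce a cycle, so G is the wheel on 7 vertices with hub 4. Every automorphism fixes the hub and acts on the rim 6-cycle, so Aut(G) ≅ Aut(C_6) = D_6 of order 12.

D_6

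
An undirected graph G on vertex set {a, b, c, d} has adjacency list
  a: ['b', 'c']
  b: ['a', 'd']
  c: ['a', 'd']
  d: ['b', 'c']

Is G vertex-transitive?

Yes

G is 2-regular and bipartite on 2^2 = 4 vertices with girth 4; it is the hypercube graph Q_2. The symmetry group of the 2-cube is the hyperoctahedral group B_2 = Z_2 ≀ S_2, of order 2^2·2! = 8. Under this action every vertex can be carried to every other, so G is vertex-transitive.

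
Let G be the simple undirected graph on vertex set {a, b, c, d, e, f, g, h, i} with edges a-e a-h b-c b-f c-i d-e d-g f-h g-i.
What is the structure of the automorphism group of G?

the dihedral group of order 18

G is 2-regular and connected on 9 vertices, i.e. the cycle C_9. C_9 has 9 rotations and 9 reflections, so Aut(C_9) ≅ D_9 of order 18.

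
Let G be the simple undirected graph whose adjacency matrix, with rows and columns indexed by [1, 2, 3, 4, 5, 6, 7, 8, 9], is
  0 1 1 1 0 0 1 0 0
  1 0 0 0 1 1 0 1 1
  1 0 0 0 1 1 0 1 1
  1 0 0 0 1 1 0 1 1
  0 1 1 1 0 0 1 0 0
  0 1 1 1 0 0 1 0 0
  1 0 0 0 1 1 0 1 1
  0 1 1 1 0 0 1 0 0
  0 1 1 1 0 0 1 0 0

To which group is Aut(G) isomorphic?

The vertices split by degree into {2, 3, 4, 7} (degree 5) and {1, 5, 6, 8, 9} (degree 4); every edge runs between the two parts, so G is the complete bipartite graph K_{4,5}. Automorphisms preserve the bipartition setwise (since the parts differ in size) and act as S_5 × S_4 within it; |Aut| = 2880.

S_5 × S_4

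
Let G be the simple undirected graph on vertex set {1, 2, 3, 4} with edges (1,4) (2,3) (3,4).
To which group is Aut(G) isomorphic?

The degree sequence is [1, 1, 2, 2]; the two degree-1 vertices 1 and 2 are the ends of a path, so G = P_4. The only nontrivial automorphism of a path is the end-to-end reflection, so Aut(G) ≅ Z_2.

Z_2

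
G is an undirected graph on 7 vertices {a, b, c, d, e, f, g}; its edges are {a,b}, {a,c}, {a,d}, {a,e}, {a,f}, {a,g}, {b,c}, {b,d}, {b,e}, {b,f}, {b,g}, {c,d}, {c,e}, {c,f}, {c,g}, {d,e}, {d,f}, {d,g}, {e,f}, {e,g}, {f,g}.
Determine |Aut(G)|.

5040

Every vertex has degree 6, so G is the complete graph K_7. Every bijection on the vertex set is an automorphism of K_7; hence Aut(K_7) ≅ S_7, order 5040.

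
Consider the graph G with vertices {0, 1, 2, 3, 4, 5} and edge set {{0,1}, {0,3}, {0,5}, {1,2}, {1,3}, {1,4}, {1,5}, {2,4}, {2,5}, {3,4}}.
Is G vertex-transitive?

No

Vertex 1 is the only vertex of degree 5, so every automorphism fixes it; G is not vertex-transitive.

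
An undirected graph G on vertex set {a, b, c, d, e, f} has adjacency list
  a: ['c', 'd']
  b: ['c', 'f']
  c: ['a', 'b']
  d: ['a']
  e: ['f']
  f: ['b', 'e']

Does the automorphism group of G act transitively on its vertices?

No

Automorphisms preserve degree, but G has vertices of degree 1 and vertices of degree 2; no automorphism maps one to the other, so G is not vertex-transitive.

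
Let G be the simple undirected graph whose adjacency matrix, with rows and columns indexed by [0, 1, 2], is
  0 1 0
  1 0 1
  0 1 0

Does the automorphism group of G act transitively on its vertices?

Vertex 1 is the only vertex of degree 2, so every automorphism fixes it; G is not vertex-transitive.

No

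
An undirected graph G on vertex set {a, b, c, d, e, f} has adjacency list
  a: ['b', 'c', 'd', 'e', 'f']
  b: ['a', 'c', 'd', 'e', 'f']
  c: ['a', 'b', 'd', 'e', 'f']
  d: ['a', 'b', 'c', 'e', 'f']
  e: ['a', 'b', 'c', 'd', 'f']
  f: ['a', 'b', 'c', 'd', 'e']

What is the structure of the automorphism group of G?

All 6 vertices are pairwise adjacent: G = K_6. Any permutation of the 6 vertices preserves K_6, so Aut(K_6) = S_6 of order 6! = 720.

the symmetric group on 6 letters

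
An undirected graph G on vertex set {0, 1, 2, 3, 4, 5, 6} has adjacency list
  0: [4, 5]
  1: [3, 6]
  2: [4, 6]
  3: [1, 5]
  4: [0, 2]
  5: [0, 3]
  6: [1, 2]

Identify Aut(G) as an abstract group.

the dihedral group of order 14

Every vertex has degree 2 and the graph is connected, so G is the 7-cycle C_7. The automorphisms of the 7-cycle are exactly the symmetries of a regular 7-gon: the dihedral group D_7, |D_7| = 14.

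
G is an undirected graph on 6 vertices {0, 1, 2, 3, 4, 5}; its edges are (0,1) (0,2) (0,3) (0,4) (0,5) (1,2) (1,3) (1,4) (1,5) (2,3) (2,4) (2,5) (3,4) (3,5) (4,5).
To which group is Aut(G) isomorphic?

Every vertex has degree 5, so G is the complete graph K_6. Every bijection on the vertex set is an automorphism of K_6; hence Aut(K_6) ≅ S_6, order 720.

S_6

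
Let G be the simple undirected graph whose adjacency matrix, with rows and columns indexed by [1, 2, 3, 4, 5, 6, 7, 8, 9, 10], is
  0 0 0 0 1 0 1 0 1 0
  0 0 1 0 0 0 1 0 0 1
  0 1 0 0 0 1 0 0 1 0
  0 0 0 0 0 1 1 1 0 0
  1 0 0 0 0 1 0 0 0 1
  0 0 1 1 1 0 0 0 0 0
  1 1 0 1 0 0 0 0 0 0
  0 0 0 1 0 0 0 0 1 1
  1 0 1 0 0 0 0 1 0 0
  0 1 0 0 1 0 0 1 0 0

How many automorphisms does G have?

G is 3-regular on 10 vertices with no triangles and no 4-cycles (girth 5): this is the Petersen graph. It is a classical fact that the Petersen graph has automorphism group S_5 (order 120), arising from its description as the Kneser graph K(5,2).

120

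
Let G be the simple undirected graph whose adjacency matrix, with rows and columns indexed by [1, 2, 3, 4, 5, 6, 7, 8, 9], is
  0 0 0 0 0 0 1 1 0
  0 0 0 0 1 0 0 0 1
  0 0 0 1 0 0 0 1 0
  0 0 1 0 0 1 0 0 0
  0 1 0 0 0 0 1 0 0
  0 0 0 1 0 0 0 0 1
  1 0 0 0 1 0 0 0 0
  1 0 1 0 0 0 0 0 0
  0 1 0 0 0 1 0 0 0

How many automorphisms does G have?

Every vertex has degree 2 and the graph is connected, so G is the 9-cycle C_9. The automorphisms of the 9-cycle are exactly the symmetries of a regular 9-gon: the dihedral group D_9, |D_9| = 18.

18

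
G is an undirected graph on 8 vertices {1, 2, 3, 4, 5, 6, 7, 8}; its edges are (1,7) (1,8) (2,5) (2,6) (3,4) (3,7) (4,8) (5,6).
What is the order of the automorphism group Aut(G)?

G has two connected components, {1, 3, 4, 7, 8} and {2, 5, 6}; each is 2-regular, so G = C_5 ⊔ C_3. The components are non-isomorphic (different sizes), so Aut(G) = Aut(C_5) × Aut(C_3) = D_5 × D_3 of order 10·6 = 60.

60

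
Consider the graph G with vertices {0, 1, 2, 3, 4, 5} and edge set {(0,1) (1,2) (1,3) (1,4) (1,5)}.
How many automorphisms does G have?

120

Vertex 1 has degree 5 and every other vertex has degree 1, so G is the star K_{1,5} with centre 1. Any automorphism fixes the centre and permutes the 5 leaves freely, so Aut(G) ≅ S_5 of order 5! = 120.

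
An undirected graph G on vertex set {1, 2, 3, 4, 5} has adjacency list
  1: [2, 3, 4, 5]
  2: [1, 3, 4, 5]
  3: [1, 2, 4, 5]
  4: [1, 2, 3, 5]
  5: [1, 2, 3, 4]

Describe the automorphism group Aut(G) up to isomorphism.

the symmetric group on 5 letters

Every vertex has degree 4, so G is the complete graph K_5. Any permutation of the 5 vertices preserves K_5, so Aut(K_5) = S_5 of order 5! = 120.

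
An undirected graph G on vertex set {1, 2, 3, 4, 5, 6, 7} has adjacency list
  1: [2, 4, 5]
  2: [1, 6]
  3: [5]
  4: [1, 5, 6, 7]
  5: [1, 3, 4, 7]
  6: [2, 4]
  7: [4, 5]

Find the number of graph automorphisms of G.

1

Degrees alone do not determine every vertex (e.g. 2 and 6 both have degree 2), but their neighbour-degree multisets differ: N(2) has degrees [2, 3] while N(6) has degrees [2, 4]. Repeating this refinement separates all vertices, so the only automorphism is the identity.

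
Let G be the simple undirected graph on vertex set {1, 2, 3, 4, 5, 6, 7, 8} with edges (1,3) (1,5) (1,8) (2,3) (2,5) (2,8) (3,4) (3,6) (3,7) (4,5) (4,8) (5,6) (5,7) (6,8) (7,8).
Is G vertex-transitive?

Automorphisms preserve degree, but G has vertices of degree 3 and vertices of degree 5; no automorphism maps one to the other, so G is not vertex-transitive.

No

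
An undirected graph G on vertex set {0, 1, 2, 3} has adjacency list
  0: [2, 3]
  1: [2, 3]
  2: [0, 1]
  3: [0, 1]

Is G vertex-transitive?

Yes

G is 2-regular and bipartite on 2^2 = 4 vertices with girth 4; it is the hypercube graph Q_2. The symmetry group of the 2-cube is the hyperoctahedral group B_2 = Z_2 ≀ S_2, of order 2^2·2! = 8. Under this action every vertex can be carried to every other, so G is vertex-transitive.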